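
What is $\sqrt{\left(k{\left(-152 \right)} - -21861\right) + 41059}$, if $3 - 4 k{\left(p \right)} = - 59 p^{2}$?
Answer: $\frac{\sqrt{1614819}}{2} \approx 635.38$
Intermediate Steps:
$k{\left(p \right)} = \frac{3}{4} + \frac{59 p^{2}}{4}$ ($k{\left(p \right)} = \frac{3}{4} - \frac{\left(-59\right) p^{2}}{4} = \frac{3}{4} + \frac{59 p^{2}}{4}$)
$\sqrt{\left(k{\left(-152 \right)} - -21861\right) + 41059} = \sqrt{\left(\left(\frac{3}{4} + \frac{59 \left(-152\right)^{2}}{4}\right) - -21861\right) + 41059} = \sqrt{\left(\left(\frac{3}{4} + \frac{59}{4} \cdot 23104\right) + 21861\right) + 41059} = \sqrt{\left(\left(\frac{3}{4} + 340784\right) + 21861\right) + 41059} = \sqrt{\left(\frac{1363139}{4} + 21861\right) + 41059} = \sqrt{\frac{1450583}{4} + 41059} = \sqrt{\frac{1614819}{4}} = \frac{\sqrt{1614819}}{2}$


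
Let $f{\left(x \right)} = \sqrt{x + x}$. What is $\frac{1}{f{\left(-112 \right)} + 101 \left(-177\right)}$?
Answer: $- \frac{17877}{319587353} - \frac{4 i \sqrt{14}}{319587353} \approx -5.5938 \cdot 10^{-5} - 4.6831 \cdot 10^{-8} i$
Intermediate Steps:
$f{\left(x \right)} = \sqrt{2} \sqrt{x}$ ($f{\left(x \right)} = \sqrt{2 x} = \sqrt{2} \sqrt{x}$)
$\frac{1}{f{\left(-112 \right)} + 101 \left(-177\right)} = \frac{1}{\sqrt{2} \sqrt{-112} + 101 \left(-177\right)} = \frac{1}{\sqrt{2} \cdot 4 i \sqrt{7} - 17877} = \frac{1}{4 i \sqrt{14} - 17877} = \frac{1}{-17877 + 4 i \sqrt{14}}$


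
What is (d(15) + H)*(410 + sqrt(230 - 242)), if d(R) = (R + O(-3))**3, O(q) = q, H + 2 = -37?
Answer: 692490 + 3378*I*sqrt(3) ≈ 6.9249e+5 + 5850.9*I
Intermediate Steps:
H = -39 (H = -2 - 37 = -39)
d(R) = (-3 + R)**3 (d(R) = (R - 3)**3 = (-3 + R)**3)
(d(15) + H)*(410 + sqrt(230 - 242)) = ((-3 + 15)**3 - 39)*(410 + sqrt(230 - 242)) = (12**3 - 39)*(410 + sqrt(-12)) = (1728 - 39)*(410 + 2*I*sqrt(3)) = 1689*(410 + 2*I*sqrt(3)) = 692490 + 3378*I*sqrt(3)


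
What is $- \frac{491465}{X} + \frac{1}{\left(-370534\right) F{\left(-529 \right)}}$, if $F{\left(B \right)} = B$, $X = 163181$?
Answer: $- \frac{96333276268809}{31985513477966} \approx -3.0118$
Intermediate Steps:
$- \frac{491465}{X} + \frac{1}{\left(-370534\right) F{\left(-529 \right)}} = - \frac{491465}{163181} + \frac{1}{\left(-370534\right) \left(-529\right)} = \left(-491465\right) \frac{1}{163181} - - \frac{1}{196012486} = - \frac{491465}{163181} + \frac{1}{196012486} = - \frac{96333276268809}{31985513477966}$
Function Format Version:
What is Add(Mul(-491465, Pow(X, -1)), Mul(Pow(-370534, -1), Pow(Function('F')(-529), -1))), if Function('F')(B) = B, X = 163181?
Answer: Rational(-96333276268809, 31985513477966) ≈ -3.0118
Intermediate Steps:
Add(Mul(-491465, Pow(X, -1)), Mul(Pow(-370534, -1), Pow(Function('F')(-529), -1))) = Add(Mul(-491465, Pow(163181, -1)), Mul(Pow(-370534, -1), Pow(-529, -1))) = Add(Mul(-491465, Rational(1, 163181)), Mul(Rational(-1, 370534), Rational(-1, 529))) = Add(Rational(-491465, 163181), Rational(1, 196012486)) = Rational(-96333276268809, 31985513477966)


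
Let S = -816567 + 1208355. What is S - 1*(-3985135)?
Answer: 4376923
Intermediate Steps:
S = 391788
S - 1*(-3985135) = 391788 - 1*(-3985135) = 391788 + 3985135 = 4376923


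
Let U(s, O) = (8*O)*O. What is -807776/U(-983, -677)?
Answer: -100972/458329 ≈ -0.22030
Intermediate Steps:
U(s, O) = 8*O**2
-807776/U(-983, -677) = -807776/(8*(-677)**2) = -807776/(8*458329) = -807776/3666632 = -807776*1/3666632 = -100972/458329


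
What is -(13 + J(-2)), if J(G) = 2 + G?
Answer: -13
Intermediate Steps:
-(13 + J(-2)) = -(13 + (2 - 2)) = -(13 + 0) = -1*13 = -13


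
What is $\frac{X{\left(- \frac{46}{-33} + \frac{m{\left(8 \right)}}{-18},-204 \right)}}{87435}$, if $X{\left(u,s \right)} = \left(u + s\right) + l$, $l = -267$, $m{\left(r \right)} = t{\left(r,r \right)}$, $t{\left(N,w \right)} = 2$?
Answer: $- \frac{46502}{8656065} \approx -0.0053722$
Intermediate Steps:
$m{\left(r \right)} = 2$
$X{\left(u,s \right)} = -267 + s + u$ ($X{\left(u,s \right)} = \left(u + s\right) - 267 = \left(s + u\right) - 267 = -267 + s + u$)
$\frac{X{\left(- \frac{46}{-33} + \frac{m{\left(8 \right)}}{-18},-204 \right)}}{87435} = \frac{-267 - 204 + \left(- \frac{46}{-33} + \frac{2}{-18}\right)}{87435} = \left(-267 - 204 + \left(\left(-46\right) \left(- \frac{1}{33}\right) + 2 \left(- \frac{1}{18}\right)\right)\right) \frac{1}{87435} = \left(-267 - 204 + \left(\frac{46}{33} - \frac{1}{9}\right)\right) \frac{1}{87435} = \left(-267 - 204 + \frac{127}{99}\right) \frac{1}{87435} = \left(- \frac{46502}{99}\right) \frac{1}{87435} = - \frac{46502}{8656065}$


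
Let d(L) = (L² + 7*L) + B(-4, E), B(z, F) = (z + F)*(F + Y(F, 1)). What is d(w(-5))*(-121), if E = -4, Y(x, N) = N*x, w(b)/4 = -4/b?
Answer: -292336/25 ≈ -11693.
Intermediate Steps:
w(b) = -16/b (w(b) = 4*(-4/b) = -16/b)
B(z, F) = 2*F*(F + z) (B(z, F) = (z + F)*(F + 1*F) = (F + z)*(F + F) = (F + z)*(2*F) = 2*F*(F + z))
d(L) = 64 + L² + 7*L (d(L) = (L² + 7*L) + 2*(-4)*(-4 - 4) = (L² + 7*L) + 2*(-4)*(-8) = (L² + 7*L) + 64 = 64 + L² + 7*L)
d(w(-5))*(-121) = (64 + (-16/(-5))² + 7*(-16/(-5)))*(-121) = (64 + (-16*(-⅕))² + 7*(-16*(-⅕)))*(-121) = (64 + (16/5)² + 7*(16/5))*(-121) = (64 + 256/25 + 112/5)*(-121) = (2416/25)*(-121) = -292336/25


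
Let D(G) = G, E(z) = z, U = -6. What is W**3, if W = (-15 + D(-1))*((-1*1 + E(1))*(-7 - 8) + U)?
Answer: 884736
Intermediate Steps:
W = 96 (W = (-15 - 1)*((-1*1 + 1)*(-7 - 8) - 6) = -16*((-1 + 1)*(-15) - 6) = -16*(0*(-15) - 6) = -16*(0 - 6) = -16*(-6) = 96)
W**3 = 96**3 = 884736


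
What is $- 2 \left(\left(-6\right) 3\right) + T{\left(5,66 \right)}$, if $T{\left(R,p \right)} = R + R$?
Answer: $46$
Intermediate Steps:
$T{\left(R,p \right)} = 2 R$
$- 2 \left(\left(-6\right) 3\right) + T{\left(5,66 \right)} = - 2 \left(\left(-6\right) 3\right) + 2 \cdot 5 = \left(-2\right) \left(-18\right) + 10 = 36 + 10 = 46$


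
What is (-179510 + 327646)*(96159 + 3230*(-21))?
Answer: 4196544744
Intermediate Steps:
(-179510 + 327646)*(96159 + 3230*(-21)) = 148136*(96159 - 67830) = 148136*28329 = 4196544744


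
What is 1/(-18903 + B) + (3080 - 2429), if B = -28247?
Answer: 30694649/47150 ≈ 651.00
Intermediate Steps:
1/(-18903 + B) + (3080 - 2429) = 1/(-18903 - 28247) + (3080 - 2429) = 1/(-47150) + 651 = -1/47150 + 651 = 30694649/47150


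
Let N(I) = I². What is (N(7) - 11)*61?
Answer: 2318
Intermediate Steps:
(N(7) - 11)*61 = (7² - 11)*61 = (49 - 11)*61 = 38*61 = 2318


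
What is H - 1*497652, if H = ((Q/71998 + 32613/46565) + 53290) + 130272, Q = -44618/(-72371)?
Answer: -38103753491639673488/121315032184385 ≈ -3.1409e+5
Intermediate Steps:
Q = 44618/72371 (Q = -44618*(-1/72371) = 44618/72371 ≈ 0.61652)
H = 22268914904983890532/121315032184385 (H = (((44618/72371)/71998 + 32613/46565) + 53290) + 130272 = (((44618/72371)*(1/71998) + 32613*(1/46565)) + 53290) + 130272 = ((22309/2605283629 + 32613/46565) + 53290) + 130272 = (84967153811162/121315032184385 + 53290) + 130272 = 6464963032259687812/121315032184385 + 130272 = 22268914904983890532/121315032184385 ≈ 1.8356e+5)
H - 1*497652 = 22268914904983890532/121315032184385 - 1*497652 = 22268914904983890532/121315032184385 - 497652 = -38103753491639673488/121315032184385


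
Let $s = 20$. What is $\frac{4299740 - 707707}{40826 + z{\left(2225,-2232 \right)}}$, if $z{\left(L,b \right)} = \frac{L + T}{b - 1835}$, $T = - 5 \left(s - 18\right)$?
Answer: $\frac{14608798211}{166037127} \approx 87.985$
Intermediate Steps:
$T = -10$ ($T = - 5 \left(20 - 18\right) = \left(-5\right) 2 = -10$)
$z{\left(L,b \right)} = \frac{-10 + L}{-1835 + b}$ ($z{\left(L,b \right)} = \frac{L - 10}{b - 1835} = \frac{-10 + L}{-1835 + b}$)
$\frac{4299740 - 707707}{40826 + z{\left(2225,-2232 \right)}} = \frac{4299740 - 707707}{40826 + \frac{-10 + 2225}{-1835 - 2232}} = \frac{3592033}{40826 + \frac{1}{-4067} \cdot 2215} = \frac{3592033}{40826 - \frac{2215}{4067}} = \frac{3592033}{\frac{166037127}{4067}} = 3592033 \cdot \frac{4067}{166037127} = \frac{14608798211}{166037127}$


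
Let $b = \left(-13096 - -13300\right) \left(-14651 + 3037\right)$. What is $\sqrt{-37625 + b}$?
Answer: $i \sqrt{2406881} \approx 1551.4 i$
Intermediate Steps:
$b = -2369256$ ($b = \left(-13096 + 13300\right) \left(-11614\right) = 204 \left(-11614\right) = -2369256$)
$\sqrt{-37625 + b} = \sqrt{-37625 - 2369256} = \sqrt{-2406881} = i \sqrt{2406881}$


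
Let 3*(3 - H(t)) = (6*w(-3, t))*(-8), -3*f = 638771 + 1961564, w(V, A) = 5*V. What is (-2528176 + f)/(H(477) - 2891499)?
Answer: 10184863/8675208 ≈ 1.1740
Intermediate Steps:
f = -2600335/3 (f = -(638771 + 1961564)/3 = -1/3*2600335 = -2600335/3 ≈ -8.6678e+5)
H(t) = -237 (H(t) = 3 - 6*(5*(-3))*(-8)/3 = 3 - 6*(-15)*(-8)/3 = 3 - (-30)*(-8) = 3 - 1/3*720 = 3 - 240 = -237)
(-2528176 + f)/(H(477) - 2891499) = (-2528176 - 2600335/3)/(-237 - 2891499) = -10184863/3/(-2891736) = -10184863/3*(-1/2891736) = 10184863/8675208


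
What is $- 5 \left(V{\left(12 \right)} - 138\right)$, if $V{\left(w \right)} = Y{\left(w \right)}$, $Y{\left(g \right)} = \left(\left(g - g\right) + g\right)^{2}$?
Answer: $-30$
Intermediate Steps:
$Y{\left(g \right)} = g^{2}$ ($Y{\left(g \right)} = \left(0 + g\right)^{2} = g^{2}$)
$V{\left(w \right)} = w^{2}$
$- 5 \left(V{\left(12 \right)} - 138\right) = - 5 \left(12^{2} - 138\right) = - 5 \left(144 - 138\right) = \left(-5\right) 6 = -30$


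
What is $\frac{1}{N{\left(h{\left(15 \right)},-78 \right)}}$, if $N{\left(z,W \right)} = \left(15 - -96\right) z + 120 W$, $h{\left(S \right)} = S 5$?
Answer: $- \frac{1}{1035} \approx -0.00096618$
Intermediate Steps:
$h{\left(S \right)} = 5 S$
$N{\left(z,W \right)} = 111 z + 120 W$ ($N{\left(z,W \right)} = \left(15 + 96\right) z + 120 W = 111 z + 120 W$)
$\frac{1}{N{\left(h{\left(15 \right)},-78 \right)}} = \frac{1}{111 \cdot 5 \cdot 15 + 120 \left(-78\right)} = \frac{1}{111 \cdot 75 - 9360} = \frac{1}{8325 - 9360} = \frac{1}{-1035} = - \frac{1}{1035}$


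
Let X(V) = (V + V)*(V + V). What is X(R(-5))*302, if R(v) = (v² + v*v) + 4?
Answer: 3522528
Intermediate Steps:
R(v) = 4 + 2*v² (R(v) = (v² + v²) + 4 = 2*v² + 4 = 4 + 2*v²)
X(V) = 4*V² (X(V) = (2*V)*(2*V) = 4*V²)
X(R(-5))*302 = (4*(4 + 2*(-5)²)²)*302 = (4*(4 + 2*25)²)*302 = (4*(4 + 50)²)*302 = (4*54²)*302 = (4*2916)*302 = 11664*302 = 3522528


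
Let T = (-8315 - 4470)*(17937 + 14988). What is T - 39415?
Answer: -420985540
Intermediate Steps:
T = -420946125 (T = -12785*32925 = -420946125)
T - 39415 = -420946125 - 39415 = -420985540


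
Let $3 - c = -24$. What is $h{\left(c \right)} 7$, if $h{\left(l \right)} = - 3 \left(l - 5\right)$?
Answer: $-462$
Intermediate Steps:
$c = 27$ ($c = 3 - -24 = 3 + 24 = 27$)
$h{\left(l \right)} = 15 - 3 l$ ($h{\left(l \right)} = - 3 \left(-5 + l\right) = 15 - 3 l$)
$h{\left(c \right)} 7 = \left(15 - 81\right) 7 = \left(-66\right) 7 = -462$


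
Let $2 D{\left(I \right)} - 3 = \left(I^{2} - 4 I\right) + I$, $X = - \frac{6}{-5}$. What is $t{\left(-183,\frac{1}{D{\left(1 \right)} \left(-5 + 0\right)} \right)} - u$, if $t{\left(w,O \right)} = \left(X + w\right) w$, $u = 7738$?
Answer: $\frac{127657}{5} \approx 25531.0$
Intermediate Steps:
$X = \frac{6}{5}$ ($X = \left(-6\right) \left(- \frac{1}{5}\right) = \frac{6}{5} \approx 1.2$)
$D{\left(I \right)} = \frac{3}{2} + \frac{I^{2}}{2} - \frac{3 I}{2}$ ($D{\left(I \right)} = \frac{3}{2} + \frac{\left(I^{2} - 4 I\right) + I}{2} = \frac{3}{2} + \frac{I^{2} - 3 I}{2} = \frac{3}{2} + \left(\frac{I^{2}}{2} - \frac{3 I}{2}\right) = \frac{3}{2} + \frac{I^{2}}{2} - \frac{3 I}{2}$)
$t{\left(w,O \right)} = w \left(\frac{6}{5} + w\right)$ ($t{\left(w,O \right)} = \left(\frac{6}{5} + w\right) w = w \left(\frac{6}{5} + w\right)$)
$t{\left(-183,\frac{1}{D{\left(1 \right)} \left(-5 + 0\right)} \right)} - u = \frac{1}{5} \left(-183\right) \left(6 + 5 \left(-183\right)\right) - 7738 = \frac{1}{5} \left(-183\right) \left(6 - 915\right) - 7738 = \frac{1}{5} \left(-183\right) \left(-909\right) - 7738 = \frac{166347}{5} - 7738 = \frac{127657}{5}$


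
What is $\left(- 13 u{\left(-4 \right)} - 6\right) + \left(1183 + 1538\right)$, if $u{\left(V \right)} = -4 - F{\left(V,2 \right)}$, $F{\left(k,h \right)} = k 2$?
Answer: $2663$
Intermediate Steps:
$F{\left(k,h \right)} = 2 k$
$u{\left(V \right)} = -4 - 2 V$
$\left(- 13 u{\left(-4 \right)} - 6\right) + \left(1183 + 1538\right) = \left(- 13 \left(-4 - -8\right) - 6\right) + \left(1183 + 1538\right) = \left(- 13 \left(-4 + 8\right) - 6\right) + 2721 = \left(\left(-13\right) 4 - 6\right) + 2721 = \left(-52 - 6\right) + 2721 = -58 + 2721 = 2663$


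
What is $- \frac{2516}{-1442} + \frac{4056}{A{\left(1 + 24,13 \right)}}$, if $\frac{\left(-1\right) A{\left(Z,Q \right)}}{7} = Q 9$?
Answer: $- \frac{6938}{2163} \approx -3.2076$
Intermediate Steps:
$A{\left(Z,Q \right)} = - 63 Q$ ($A{\left(Z,Q \right)} = - 7 Q 9 = - 7 \cdot 9 Q = - 63 Q$)
$- \frac{2516}{-1442} + \frac{4056}{A{\left(1 + 24,13 \right)}} = - \frac{2516}{-1442} + \frac{4056}{\left(-63\right) 13} = \left(-2516\right) \left(- \frac{1}{1442}\right) + \frac{4056}{-819} = \frac{1258}{721} + 4056 \left(- \frac{1}{819}\right) = \frac{1258}{721} - \frac{104}{21} = - \frac{6938}{2163}$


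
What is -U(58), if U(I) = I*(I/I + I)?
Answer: -3422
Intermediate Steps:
U(I) = I*(1 + I)
-U(58) = -58*(1 + 58) = -58*59 = -1*3422 = -3422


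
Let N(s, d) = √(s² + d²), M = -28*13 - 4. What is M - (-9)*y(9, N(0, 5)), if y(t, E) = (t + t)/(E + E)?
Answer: -1759/5 ≈ -351.80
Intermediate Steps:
M = -368 (M = -364 - 4 = -368)
N(s, d) = √(d² + s²)
y(t, E) = t/E (y(t, E) = (2*t)/((2*E)) = (2*t)*(1/(2*E)) = t/E)
M - (-9)*y(9, N(0, 5)) = -368 - (-9)*9/(√(5² + 0²)) = -368 - (-9)*9/(√(25 + 0)) = -368 - (-9)*9/(√25) = -368 - (-9)*9/5 = -368 - 1*(-81/5) = -368 + 81/5 = -1759/5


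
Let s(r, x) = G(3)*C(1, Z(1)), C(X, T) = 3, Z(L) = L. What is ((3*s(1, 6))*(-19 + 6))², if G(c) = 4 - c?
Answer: 13689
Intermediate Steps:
s(r, x) = 3 (s(r, x) = (4 - 1*3)*3 = (4 - 3)*3 = 1*3 = 3)
((3*s(1, 6))*(-19 + 6))² = ((3*3)*(-19 + 6))² = (9*(-13))² = (-117)² = 13689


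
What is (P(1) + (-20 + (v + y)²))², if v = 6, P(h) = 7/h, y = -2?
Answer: 9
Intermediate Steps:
(P(1) + (-20 + (v + y)²))² = (7/1 + (-20 + (6 - 2)²))² = (7*1 + (-20 + 4²))² = (7 + (-20 + 16))² = (7 - 4)² = 3² = 9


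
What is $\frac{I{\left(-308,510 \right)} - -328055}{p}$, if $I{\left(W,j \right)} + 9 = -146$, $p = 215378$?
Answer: $\frac{163950}{107689} \approx 1.5224$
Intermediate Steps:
$I{\left(W,j \right)} = -155$ ($I{\left(W,j \right)} = -9 - 146 = -155$)
$\frac{I{\left(-308,510 \right)} - -328055}{p} = \frac{-155 - -328055}{215378} = \left(-155 + 328055\right) \frac{1}{215378} = 327900 \cdot \frac{1}{215378} = \frac{163950}{107689}$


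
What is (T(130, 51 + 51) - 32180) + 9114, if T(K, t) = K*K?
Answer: -6166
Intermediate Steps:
T(K, t) = K²
(T(130, 51 + 51) - 32180) + 9114 = (130² - 32180) + 9114 = (16900 - 32180) + 9114 = -15280 + 9114 = -6166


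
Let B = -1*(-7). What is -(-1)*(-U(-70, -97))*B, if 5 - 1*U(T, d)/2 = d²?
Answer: 131656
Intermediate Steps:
U(T, d) = 10 - 2*d²
B = 7
-(-1)*(-U(-70, -97))*B = -(-1)*-(10 - 2*(-97)²)*7 = -(-1)*-(10 - 2*9409)*7 = -(-1)*-(10 - 18818)*7 = -(-1)*-1*(-18808)*7 = -(-1)*18808*7 = -(-1)*131656 = -1*(-131656) = 131656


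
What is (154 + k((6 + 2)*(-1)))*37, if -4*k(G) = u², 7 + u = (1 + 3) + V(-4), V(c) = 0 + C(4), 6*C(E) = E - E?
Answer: 22459/4 ≈ 5614.8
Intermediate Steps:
C(E) = 0 (C(E) = (E - E)/6 = (⅙)*0 = 0)
V(c) = 0 (V(c) = 0 + 0 = 0)
u = -3 (u = -7 + ((1 + 3) + 0) = -7 + (4 + 0) = -7 + 4 = -3)
k(G) = -9/4 (k(G) = -¼*(-3)² = -¼*9 = -9/4)
(154 + k((6 + 2)*(-1)))*37 = (154 - 9/4)*37 = (607/4)*37 = 22459/4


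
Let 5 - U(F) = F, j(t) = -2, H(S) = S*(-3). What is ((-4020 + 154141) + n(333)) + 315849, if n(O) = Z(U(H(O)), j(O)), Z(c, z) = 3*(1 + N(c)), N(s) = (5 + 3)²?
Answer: 466165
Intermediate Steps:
H(S) = -3*S
N(s) = 64 (N(s) = 8² = 64)
U(F) = 5 - F
Z(c, z) = 195 (Z(c, z) = 3*(1 + 64) = 3*65 = 195)
n(O) = 195
((-4020 + 154141) + n(333)) + 315849 = ((-4020 + 154141) + 195) + 315849 = (150121 + 195) + 315849 = 150316 + 315849 = 466165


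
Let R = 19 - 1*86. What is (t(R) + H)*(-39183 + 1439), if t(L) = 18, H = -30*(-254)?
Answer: -288288672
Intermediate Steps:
H = 7620
R = -67 (R = 19 - 86 = -67)
(t(R) + H)*(-39183 + 1439) = (18 + 7620)*(-39183 + 1439) = 7638*(-37744) = -288288672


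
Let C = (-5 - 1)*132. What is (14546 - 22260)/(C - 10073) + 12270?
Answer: 133321264/10865 ≈ 12271.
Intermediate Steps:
C = -792 (C = -6*132 = -792)
(14546 - 22260)/(C - 10073) + 12270 = (14546 - 22260)/(-792 - 10073) + 12270 = -7714/(-10865) + 12270 = -7714*(-1/10865) + 12270 = 7714/10865 + 12270 = 133321264/10865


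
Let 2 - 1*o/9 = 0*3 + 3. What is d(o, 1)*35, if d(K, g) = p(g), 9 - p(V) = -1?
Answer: 350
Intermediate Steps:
p(V) = 10 (p(V) = 9 - 1*(-1) = 9 + 1 = 10)
o = -9 (o = 18 - 9*(0*3 + 3) = 18 - 9*(0 + 3) = 18 - 9*3 = 18 - 27 = -9)
d(K, g) = 10
d(o, 1)*35 = 10*35 = 350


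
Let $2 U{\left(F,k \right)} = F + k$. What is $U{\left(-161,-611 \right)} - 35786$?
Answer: $-36172$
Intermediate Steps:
$U{\left(F,k \right)} = \frac{F}{2} + \frac{k}{2}$ ($U{\left(F,k \right)} = \frac{F + k}{2} = \frac{F}{2} + \frac{k}{2}$)
$U{\left(-161,-611 \right)} - 35786 = \left(\frac{1}{2} \left(-161\right) + \frac{1}{2} \left(-611\right)\right) - 35786 = \left(- \frac{161}{2} - \frac{611}{2}\right) - 35786 = -386 - 35786 = -36172$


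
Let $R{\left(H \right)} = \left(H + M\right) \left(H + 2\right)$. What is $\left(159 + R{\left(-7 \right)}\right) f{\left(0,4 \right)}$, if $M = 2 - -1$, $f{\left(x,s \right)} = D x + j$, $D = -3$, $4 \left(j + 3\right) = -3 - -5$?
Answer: $- \frac{895}{2} \approx -447.5$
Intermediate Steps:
$j = - \frac{5}{2}$ ($j = -3 + \frac{-3 - -5}{4} = -3 + \frac{-3 + 5}{4} = -3 + \frac{1}{4} \cdot 2 = -3 + \frac{1}{2} = - \frac{5}{2} \approx -2.5$)
$f{\left(x,s \right)} = - \frac{5}{2} - 3 x$ ($f{\left(x,s \right)} = - 3 x - \frac{5}{2} = - \frac{5}{2} - 3 x$)
$M = 3$ ($M = 2 + 1 = 3$)
$R{\left(H \right)} = \left(2 + H\right) \left(3 + H\right)$ ($R{\left(H \right)} = \left(H + 3\right) \left(H + 2\right) = \left(3 + H\right) \left(2 + H\right) = \left(2 + H\right) \left(3 + H\right)$)
$\left(159 + R{\left(-7 \right)}\right) f{\left(0,4 \right)} = \left(159 + \left(6 + \left(-7\right)^{2} + 5 \left(-7\right)\right)\right) \left(- \frac{5}{2} - 0\right) = \left(159 + \left(6 + 49 - 35\right)\right) \left(- \frac{5}{2} + 0\right) = \left(159 + 20\right) \left(- \frac{5}{2}\right) = 179 \left(- \frac{5}{2}\right) = - \frac{895}{2}$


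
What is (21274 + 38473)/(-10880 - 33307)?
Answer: -59747/44187 ≈ -1.3521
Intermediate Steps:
(21274 + 38473)/(-10880 - 33307) = 59747/(-44187) = 59747*(-1/44187) = -59747/44187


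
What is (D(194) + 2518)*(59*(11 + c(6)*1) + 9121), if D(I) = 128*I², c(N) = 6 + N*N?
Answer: 59034453648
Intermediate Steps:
c(N) = 6 + N²
(D(194) + 2518)*(59*(11 + c(6)*1) + 9121) = (128*194² + 2518)*(59*(11 + (6 + 6²)*1) + 9121) = (128*37636 + 2518)*(59*(11 + (6 + 36)*1) + 9121) = (4817408 + 2518)*(59*(11 + 42*1) + 9121) = 4819926*(59*(11 + 42) + 9121) = 4819926*(59*53 + 9121) = 4819926*(3127 + 9121) = 4819926*12248 = 59034453648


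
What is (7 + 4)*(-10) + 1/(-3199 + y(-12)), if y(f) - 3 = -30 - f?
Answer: -353541/3214 ≈ -110.00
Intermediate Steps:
y(f) = -27 - f (y(f) = 3 + (-30 - f) = -27 - f)
(7 + 4)*(-10) + 1/(-3199 + y(-12)) = (7 + 4)*(-10) + 1/(-3199 + (-27 - 1*(-12))) = 11*(-10) + 1/(-3199 + (-27 + 12)) = -110 + 1/(-3199 - 15) = -110 + 1/(-3214) = -110 - 1/3214 = -353541/3214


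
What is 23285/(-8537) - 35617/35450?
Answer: -1129515579/302636650 ≈ -3.7323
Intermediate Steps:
23285/(-8537) - 35617/35450 = 23285*(-1/8537) - 35617*1/35450 = -23285/8537 - 35617/35450 = -1129515579/302636650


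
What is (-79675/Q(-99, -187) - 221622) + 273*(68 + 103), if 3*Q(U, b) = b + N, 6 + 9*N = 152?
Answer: -266730018/1537 ≈ -1.7354e+5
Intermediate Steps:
N = 146/9 (N = -⅔ + (⅑)*152 = -⅔ + 152/9 = 146/9 ≈ 16.222)
Q(U, b) = 146/27 + b/3 (Q(U, b) = (b + 146/9)/3 = (146/9 + b)/3 = 146/27 + b/3)
(-79675/Q(-99, -187) - 221622) + 273*(68 + 103) = (-79675/(146/27 + (⅓)*(-187)) - 221622) + 273*(68 + 103) = (-79675/(146/27 - 187/3) - 221622) + 273*171 = (-79675/(-1537/27) - 221622) + 46683 = (-79675*(-27/1537) - 221622) + 46683 = (2151225/1537 - 221622) + 46683 = -338481789/1537 + 46683 = -266730018/1537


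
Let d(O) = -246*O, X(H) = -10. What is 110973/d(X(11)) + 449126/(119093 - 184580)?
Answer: 2054146297/53699340 ≈ 38.253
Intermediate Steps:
110973/d(X(11)) + 449126/(119093 - 184580) = 110973/((-246*(-10))) + 449126/(119093 - 184580) = 110973/2460 + 449126/(-65487) = 110973*(1/2460) + 449126*(-1/65487) = 36991/820 - 449126/65487 = 2054146297/53699340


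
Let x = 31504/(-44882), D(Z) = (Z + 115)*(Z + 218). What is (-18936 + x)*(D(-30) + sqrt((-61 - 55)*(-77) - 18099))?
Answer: -6790837277440/22441 - 424958528*I*sqrt(9167)/22441 ≈ -3.0261e+8 - 1.8131e+6*I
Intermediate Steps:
D(Z) = (115 + Z)*(218 + Z)
x = -15752/22441 (x = 31504*(-1/44882) = -15752/22441 ≈ -0.70193)
(-18936 + x)*(D(-30) + sqrt((-61 - 55)*(-77) - 18099)) = (-18936 - 15752/22441)*((25070 + (-30)**2 + 333*(-30)) + sqrt((-61 - 55)*(-77) - 18099)) = -424958528*((25070 + 900 - 9990) + sqrt(-116*(-77) - 18099))/22441 = -424958528*(15980 + sqrt(8932 - 18099))/22441 = -424958528*(15980 + sqrt(-9167))/22441 = -424958528*(15980 + I*sqrt(9167))/22441 = -6790837277440/22441 - 424958528*I*sqrt(9167)/22441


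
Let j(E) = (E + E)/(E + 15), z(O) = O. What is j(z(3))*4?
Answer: 4/3 ≈ 1.3333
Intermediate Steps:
j(E) = 2*E/(15 + E) (j(E) = (2*E)/(15 + E) = 2*E/(15 + E))
j(z(3))*4 = (2*3/(15 + 3))*4 = (2*3/18)*4 = (2*3*(1/18))*4 = (⅓)*4 = 4/3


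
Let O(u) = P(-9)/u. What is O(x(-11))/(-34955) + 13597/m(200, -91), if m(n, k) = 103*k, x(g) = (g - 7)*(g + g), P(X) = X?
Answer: -20912448567/14415861460 ≈ -1.4507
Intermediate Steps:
x(g) = 2*g*(-7 + g) (x(g) = (-7 + g)*(2*g) = 2*g*(-7 + g))
O(u) = -9/u
O(x(-11))/(-34955) + 13597/m(200, -91) = -9*(-1/(22*(-7 - 11)))/(-34955) + 13597/((103*(-91))) = -9/(2*(-11)*(-18))*(-1/34955) + 13597/(-9373) = -9/396*(-1/34955) + 13597*(-1/9373) = -9*1/396*(-1/34955) - 13597/9373 = -1/44*(-1/34955) - 13597/9373 = 1/1538020 - 13597/9373 = -20912448567/14415861460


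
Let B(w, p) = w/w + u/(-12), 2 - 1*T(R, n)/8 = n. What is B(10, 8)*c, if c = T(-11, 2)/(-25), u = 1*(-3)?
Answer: 0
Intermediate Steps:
u = -3
T(R, n) = 16 - 8*n
B(w, p) = 5/4 (B(w, p) = w/w - 3/(-12) = 1 - 3*(-1/12) = 1 + ¼ = 5/4)
c = 0 (c = (16 - 8*2)/(-25) = (16 - 16)*(-1/25) = 0*(-1/25) = 0)
B(10, 8)*c = (5/4)*0 = 0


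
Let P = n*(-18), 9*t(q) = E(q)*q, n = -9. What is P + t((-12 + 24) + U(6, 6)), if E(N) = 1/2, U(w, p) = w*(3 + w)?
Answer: 497/3 ≈ 165.67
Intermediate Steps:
E(N) = 1/2
t(q) = q/18 (t(q) = (q/2)/9 = q/18)
P = 162 (P = -9*(-18) = 162)
P + t((-12 + 24) + U(6, 6)) = 162 + ((-12 + 24) + 6*(3 + 6))/18 = 162 + (12 + 6*9)/18 = 162 + (12 + 54)/18 = 162 + (1/18)*66 = 162 + 11/3 = 497/3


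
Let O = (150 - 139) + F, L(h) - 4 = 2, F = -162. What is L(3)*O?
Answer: -906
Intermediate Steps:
L(h) = 6 (L(h) = 4 + 2 = 6)
O = -151 (O = (150 - 139) - 162 = 11 - 162 = -151)
L(3)*O = 6*(-151) = -906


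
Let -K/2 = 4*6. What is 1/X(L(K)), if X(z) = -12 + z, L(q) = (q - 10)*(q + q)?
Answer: 1/5556 ≈ 0.00017999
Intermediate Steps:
K = -48 (K = -8*6 = -2*24 = -48)
L(q) = 2*q*(-10 + q) (L(q) = (-10 + q)*(2*q) = 2*q*(-10 + q))
1/X(L(K)) = 1/(-12 + 2*(-48)*(-10 - 48)) = 1/(-12 + 2*(-48)*(-58)) = 1/(-12 + 5568) = 1/5556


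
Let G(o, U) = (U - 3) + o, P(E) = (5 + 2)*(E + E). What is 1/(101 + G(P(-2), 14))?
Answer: 1/84 ≈ 0.011905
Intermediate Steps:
P(E) = 14*E (P(E) = 7*(2*E) = 14*E)
G(o, U) = -3 + U + o (G(o, U) = (-3 + U) + o = -3 + U + o)
1/(101 + G(P(-2), 14)) = 1/(101 + (-3 + 14 + 14*(-2))) = 1/(101 + (-3 + 14 - 28)) = 1/(101 - 17) = 1/84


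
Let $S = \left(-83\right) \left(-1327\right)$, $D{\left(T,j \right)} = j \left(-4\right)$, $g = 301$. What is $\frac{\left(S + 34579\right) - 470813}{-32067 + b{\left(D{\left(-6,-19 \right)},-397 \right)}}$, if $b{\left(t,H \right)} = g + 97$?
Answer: $\frac{326093}{31669} \approx 10.297$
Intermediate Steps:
$D{\left(T,j \right)} = - 4 j$
$S = 110141$
$b{\left(t,H \right)} = 398$ ($b{\left(t,H \right)} = 301 + 97 = 398$)
$\frac{\left(S + 34579\right) - 470813}{-32067 + b{\left(D{\left(-6,-19 \right)},-397 \right)}} = \frac{\left(110141 + 34579\right) - 470813}{-32067 + 398} = \frac{144720 - 470813}{-31669} = \left(-326093\right) \left(- \frac{1}{31669}\right) = \frac{326093}{31669}$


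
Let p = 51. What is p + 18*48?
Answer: 915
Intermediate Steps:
p + 18*48 = 51 + 18*48 = 51 + 864 = 915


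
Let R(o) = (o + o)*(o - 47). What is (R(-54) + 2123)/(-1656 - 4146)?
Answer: -13031/5802 ≈ -2.2459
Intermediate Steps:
R(o) = 2*o*(-47 + o) (R(o) = (2*o)*(-47 + o) = 2*o*(-47 + o))
(R(-54) + 2123)/(-1656 - 4146) = (2*(-54)*(-47 - 54) + 2123)/(-1656 - 4146) = (2*(-54)*(-101) + 2123)/(-5802) = (10908 + 2123)*(-1/5802) = 13031*(-1/5802) = -13031/5802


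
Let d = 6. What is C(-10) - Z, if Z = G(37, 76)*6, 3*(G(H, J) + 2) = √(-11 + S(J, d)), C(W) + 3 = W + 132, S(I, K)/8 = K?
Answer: 131 - 2*√37 ≈ 118.83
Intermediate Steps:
S(I, K) = 8*K
C(W) = 129 + W (C(W) = -3 + (W + 132) = -3 + (132 + W) = 129 + W)
G(H, J) = -2 + √37/3 (G(H, J) = -2 + √(-11 + 8*6)/3 = -2 + √(-11 + 48)/3 = -2 + √37/3)
Z = -12 + 2*√37 (Z = (-2 + √37/3)*6 = -12 + 2*√37 ≈ 0.16552)
C(-10) - Z = (129 - 10) - (-12 + 2*√37) = 119 + (12 - 2*√37) = 131 - 2*√37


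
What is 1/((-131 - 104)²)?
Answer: 1/55225 ≈ 1.8108e-5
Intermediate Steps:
1/((-131 - 104)²) = 1/((-235)²) = 1/55225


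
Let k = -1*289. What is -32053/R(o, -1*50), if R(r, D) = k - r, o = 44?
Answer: 32053/333 ≈ 96.255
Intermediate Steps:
k = -289
R(r, D) = -289 - r
-32053/R(o, -1*50) = -32053/(-289 - 1*44) = -32053/(-289 - 44) = -32053/(-333) = -32053*(-1/333) = 32053/333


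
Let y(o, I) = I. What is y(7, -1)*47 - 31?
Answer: -78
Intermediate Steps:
y(7, -1)*47 - 31 = -1*47 - 31 = -47 - 31 = -78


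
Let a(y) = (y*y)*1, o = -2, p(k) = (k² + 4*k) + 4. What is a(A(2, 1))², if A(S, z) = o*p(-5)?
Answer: 104976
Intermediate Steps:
p(k) = 4 + k² + 4*k
A(S, z) = -18 (A(S, z) = -2*(4 + (-5)² + 4*(-5)) = -2*(4 + 25 - 20) = -2*9 = -18)
a(y) = y² (a(y) = y²*1 = y²)
a(A(2, 1))² = ((-18)²)² = 324² = 104976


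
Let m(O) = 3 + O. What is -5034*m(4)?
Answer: -35238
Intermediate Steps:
-5034*m(4) = -5034*(3 + 4) = -5034*7 = -35238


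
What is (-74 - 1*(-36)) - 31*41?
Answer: -1309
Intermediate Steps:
(-74 - 1*(-36)) - 31*41 = (-74 + 36) - 1271 = -38 - 1271 = -1309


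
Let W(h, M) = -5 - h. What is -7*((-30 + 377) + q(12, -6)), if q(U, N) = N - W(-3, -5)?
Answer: -2401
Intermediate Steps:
q(U, N) = 2 + N (q(U, N) = N - (-5 - 1*(-3)) = N - (-5 + 3) = N - 1*(-2) = N + 2 = 2 + N)
-7*((-30 + 377) + q(12, -6)) = -7*((-30 + 377) + (2 - 6)) = -7*(347 - 4) = -7*343 = -2401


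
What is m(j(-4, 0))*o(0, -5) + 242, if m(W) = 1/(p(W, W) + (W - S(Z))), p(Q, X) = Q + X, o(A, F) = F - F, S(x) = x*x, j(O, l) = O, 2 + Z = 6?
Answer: 242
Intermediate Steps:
Z = 4 (Z = -2 + 6 = 4)
S(x) = x²
o(A, F) = 0
m(W) = 1/(-16 + 3*W) (m(W) = 1/((W + W) + (W - 1*4²)) = 1/(2*W + (W - 1*16)) = 1/(2*W + (W - 16)) = 1/(2*W + (-16 + W)) = 1/(-16 + 3*W))
m(j(-4, 0))*o(0, -5) + 242 = 0/(-16 + 3*(-4)) + 242 = 0/(-16 - 12) + 242 = 0/(-28) + 242 = -1/28*0 + 242 = 0 + 242 = 242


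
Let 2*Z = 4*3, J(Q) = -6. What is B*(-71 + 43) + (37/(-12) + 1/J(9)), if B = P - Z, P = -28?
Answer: 3795/4 ≈ 948.75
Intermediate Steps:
Z = 6 (Z = (4*3)/2 = (½)*12 = 6)
B = -34 (B = -28 - 1*6 = -28 - 6 = -34)
B*(-71 + 43) + (37/(-12) + 1/J(9)) = -34*(-71 + 43) + (37/(-12) + 1/(-6)) = -34*(-28) + (37*(-1/12) + 1*(-⅙)) = 952 + (-37/12 - ⅙) = 952 - 13/4 = 3795/4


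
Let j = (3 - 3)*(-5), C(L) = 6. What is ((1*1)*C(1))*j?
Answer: 0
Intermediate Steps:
j = 0 (j = 0*(-5) = 0)
((1*1)*C(1))*j = ((1*1)*6)*0 = (1*6)*0 = 6*0 = 0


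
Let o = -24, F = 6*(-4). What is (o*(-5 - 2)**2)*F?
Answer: 28224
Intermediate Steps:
F = -24
(o*(-5 - 2)**2)*F = -24*(-5 - 2)**2*(-24) = -24*(-7)**2*(-24) = -24*49*(-24) = -1176*(-24) = 28224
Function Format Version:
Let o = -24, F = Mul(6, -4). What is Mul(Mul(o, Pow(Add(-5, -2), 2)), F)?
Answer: 28224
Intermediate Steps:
F = -24
Mul(Mul(o, Pow(Add(-5, -2), 2)), F) = Mul(Mul(-24, Pow(Add(-5, -2), 2)), -24) = Mul(Mul(-24, Pow(-7, 2)), -24) = Mul(Mul(-24, 49), -24) = Mul(-1176, -24) = 28224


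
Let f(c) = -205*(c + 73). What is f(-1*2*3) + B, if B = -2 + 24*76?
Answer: -11913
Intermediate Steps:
f(c) = -14965 - 205*c (f(c) = -205*(73 + c) = -14965 - 205*c)
B = 1822 (B = -2 + 1824 = 1822)
f(-1*2*3) + B = (-14965 - 205*(-1*2)*3) + 1822 = (-14965 - (-410)*3) + 1822 = (-14965 - 205*(-6)) + 1822 = (-14965 + 1230) + 1822 = -13735 + 1822 = -11913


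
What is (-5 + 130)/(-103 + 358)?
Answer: 25/51 ≈ 0.49020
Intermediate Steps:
(-5 + 130)/(-103 + 358) = 125/255 = 125*(1/255) = 25/51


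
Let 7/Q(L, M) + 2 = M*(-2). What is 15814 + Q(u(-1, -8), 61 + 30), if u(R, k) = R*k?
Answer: 2909769/184 ≈ 15814.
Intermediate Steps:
Q(L, M) = 7/(-2 - 2*M) (Q(L, M) = 7/(-2 + M*(-2)) = 7/(-2 - 2*M))
15814 + Q(u(-1, -8), 61 + 30) = 15814 - 7/(2 + 2*(61 + 30)) = 15814 - 7/(2 + 2*91) = 15814 - 7/(2 + 182) = 15814 - 7/184 = 2909769/184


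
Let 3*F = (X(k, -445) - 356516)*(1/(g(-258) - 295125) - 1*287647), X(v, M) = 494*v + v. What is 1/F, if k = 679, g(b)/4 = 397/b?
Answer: 114215757/223526439014460742 ≈ 5.1097e-10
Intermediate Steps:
g(b) = 1588/b (g(b) = 4*(397/b) = 1588/b)
X(v, M) = 495*v
F = 223526439014460742/114215757 (F = ((495*679 - 356516)*(1/(1588/(-258) - 295125) - 1*287647))/3 = ((336105 - 356516)*(1/(1588*(-1/258) - 295125) - 287647))/3 = (-20411*(1/(-794/129 - 295125) - 287647))/3 = (-20411*(1/(-38071919/129) - 287647))/3 = (-20411*(-129/38071919 - 287647))/3 = (-20411*(-10951273284722/38071919))/3 = (⅓)*(223526439014460742/38071919) = 223526439014460742/114215757 ≈ 1.9571e+9)
1/F = 1/(223526439014460742/114215757) = 114215757/223526439014460742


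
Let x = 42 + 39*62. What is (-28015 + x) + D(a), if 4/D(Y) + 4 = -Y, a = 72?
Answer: -485546/19 ≈ -25555.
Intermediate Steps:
x = 2460 (x = 42 + 2418 = 2460)
D(Y) = 4/(-4 - Y)
(-28015 + x) + D(a) = (-28015 + 2460) - 4/(4 + 72) = -25555 - 4/76 = -25555 - 4*1/76 = -25555 - 1/19 = -485546/19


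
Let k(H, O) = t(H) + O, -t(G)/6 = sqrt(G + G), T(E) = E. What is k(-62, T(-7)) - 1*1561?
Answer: -1568 - 12*I*sqrt(31) ≈ -1568.0 - 66.813*I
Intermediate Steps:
t(G) = -6*sqrt(2)*sqrt(G) (t(G) = -6*sqrt(G + G) = -6*sqrt(2)*sqrt(G))
k(H, O) = O - 6*sqrt(2)*sqrt(H) (k(H, O) = -6*sqrt(2)*sqrt(H) + O = O - 6*sqrt(2)*sqrt(H))
k(-62, T(-7)) - 1*1561 = (-7 - 6*sqrt(2)*sqrt(-62)) - 1*1561 = (-7 - 6*sqrt(2)*I*sqrt(62)) - 1561 = (-7 - 12*I*sqrt(31)) - 1561 = -1568 - 12*I*sqrt(31)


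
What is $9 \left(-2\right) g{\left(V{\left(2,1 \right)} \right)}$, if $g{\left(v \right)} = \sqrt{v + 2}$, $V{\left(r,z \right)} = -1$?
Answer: $-18$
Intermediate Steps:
$g{\left(v \right)} = \sqrt{2 + v}$
$9 \left(-2\right) g{\left(V{\left(2,1 \right)} \right)} = 9 \left(-2\right) \sqrt{2 - 1} = - 18 \sqrt{1} = \left(-18\right) 1 = -18$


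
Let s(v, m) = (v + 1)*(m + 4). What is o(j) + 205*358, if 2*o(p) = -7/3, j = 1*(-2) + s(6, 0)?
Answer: 440333/6 ≈ 73389.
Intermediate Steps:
s(v, m) = (1 + v)*(4 + m)
j = 26 (j = 1*(-2) + (4 + 0 + 4*6 + 0*6) = -2 + (4 + 0 + 24 + 0) = -2 + 28 = 26)
o(p) = -7/6 (o(p) = (-7/3)/2 = (-7*⅓)/2 = (½)*(-7/3) = -7/6)
o(j) + 205*358 = -7/6 + 205*358 = -7/6 + 73390 = 440333/6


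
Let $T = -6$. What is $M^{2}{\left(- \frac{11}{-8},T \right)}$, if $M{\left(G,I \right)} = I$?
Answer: $36$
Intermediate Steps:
$M^{2}{\left(- \frac{11}{-8},T \right)} = \left(-6\right)^{2} = 36$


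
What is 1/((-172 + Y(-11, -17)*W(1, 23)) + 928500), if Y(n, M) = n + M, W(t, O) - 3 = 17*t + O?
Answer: 1/927124 ≈ 1.0786e-6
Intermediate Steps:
W(t, O) = 3 + O + 17*t (W(t, O) = 3 + (17*t + O) = 3 + (O + 17*t) = 3 + O + 17*t)
Y(n, M) = M + n
1/((-172 + Y(-11, -17)*W(1, 23)) + 928500) = 1/((-172 + (-17 - 11)*(3 + 23 + 17*1)) + 928500) = 1/((-172 - 28*(3 + 23 + 17)) + 928500) = 1/((-172 - 28*43) + 928500) = 1/((-172 - 1204) + 928500) = 1/(-1376 + 928500) = 1/927124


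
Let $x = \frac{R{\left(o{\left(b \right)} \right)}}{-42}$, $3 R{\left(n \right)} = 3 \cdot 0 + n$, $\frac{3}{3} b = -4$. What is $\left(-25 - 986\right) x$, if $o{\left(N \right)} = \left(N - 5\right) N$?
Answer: $\frac{2022}{7} \approx 288.86$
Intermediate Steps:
$b = -4$
$o{\left(N \right)} = N \left(-5 + N\right)$ ($o{\left(N \right)} = \left(-5 + N\right) N = N \left(-5 + N\right)$)
$R{\left(n \right)} = \frac{n}{3}$ ($R{\left(n \right)} = \frac{3 \cdot 0 + n}{3} = \frac{0 + n}{3} = \frac{n}{3}$)
$x = - \frac{2}{7}$ ($x = \frac{\frac{1}{3} \left(- 4 \left(-5 - 4\right)\right)}{-42} = \frac{\left(-4\right) \left(-9\right)}{3} \left(- \frac{1}{42}\right) = \frac{1}{3} \cdot 36 \left(- \frac{1}{42}\right) = 12 \left(- \frac{1}{42}\right) = - \frac{2}{7} \approx -0.28571$)
$\left(-25 - 986\right) x = \left(-25 - 986\right) \left(- \frac{2}{7}\right) = \left(-1011\right) \left(- \frac{2}{7}\right) = \frac{2022}{7}$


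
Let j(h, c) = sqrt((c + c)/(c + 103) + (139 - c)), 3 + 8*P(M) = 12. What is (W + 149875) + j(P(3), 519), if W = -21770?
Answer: 128105 + I*sqrt(36592571)/311 ≈ 1.2811e+5 + 19.451*I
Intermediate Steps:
P(M) = 9/8 (P(M) = -3/8 + (1/8)*12 = -3/8 + 3/2 = 9/8)
j(h, c) = sqrt(139 - c + 2*c/(103 + c)) (j(h, c) = sqrt((2*c)/(103 + c) + (139 - c)) = sqrt(2*c/(103 + c) + (139 - c)) = sqrt(139 - c + 2*c/(103 + c)))
(W + 149875) + j(P(3), 519) = (-21770 + 149875) + sqrt((14317 - 1*519**2 + 38*519)/(103 + 519)) = 128105 + sqrt((14317 - 1*269361 + 19722)/622) = 128105 + sqrt((14317 - 269361 + 19722)/622) = 128105 + sqrt((1/622)*(-235322)) = 128105 + sqrt(-117661/311) = 128105 + I*sqrt(36592571)/311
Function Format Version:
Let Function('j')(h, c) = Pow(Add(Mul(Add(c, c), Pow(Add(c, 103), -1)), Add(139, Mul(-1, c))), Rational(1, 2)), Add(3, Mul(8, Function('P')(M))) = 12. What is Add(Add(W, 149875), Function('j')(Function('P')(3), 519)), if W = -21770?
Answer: Add(128105, Mul(Rational(1, 311), I, Pow(36592571, Rational(1, 2)))) ≈ Add(1.2811e+5, Mul(19.451, I))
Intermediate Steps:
Function('P')(M) = Rational(9, 8) (Function('P')(M) = Add(Rational(-3, 8), Mul(Rational(1, 8), 12)) = Add(Rational(-3, 8), Rational(3, 2)) = Rational(9, 8))
Function('j')(h, c) = Pow(Add(139, Mul(-1, c), Mul(2, c, Pow(Add(103, c), -1))), Rational(1, 2)) (Function('j')(h, c) = Pow(Add(Mul(Mul(2, c), Pow(Add(103, c), -1)), Add(139, Mul(-1, c))), Rational(1, 2)) = Pow(Add(Mul(2, c, Pow(Add(103, c), -1)), Add(139, Mul(-1, c))), Rational(1, 2)) = Pow(Add(139, Mul(-1, c), Mul(2, c, Pow(Add(103, c), -1))), Rational(1, 2)))
Add(Add(W, 149875), Function('j')(Function('P')(3), 519)) = Add(Add(-21770, 149875), Pow(Mul(Pow(Add(103, 519), -1), Add(14317, Mul(-1, Pow(519, 2)), Mul(38, 519))), Rational(1, 2))) = Add(128105, Pow(Mul(Pow(622, -1), Add(14317, Mul(-1, 269361), 19722)), Rational(1, 2))) = Add(128105, Pow(Mul(Rational(1, 622), Add(14317, -269361, 19722)), Rational(1, 2))) = Add(128105, Pow(Mul(Rational(1, 622), -235322), Rational(1, 2))) = Add(128105, Pow(Rational(-117661, 311), Rational(1, 2))) = Add(128105, Mul(Rational(1, 311), I, Pow(36592571, Rational(1, 2))))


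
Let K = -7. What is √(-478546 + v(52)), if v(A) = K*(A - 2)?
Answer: 4*I*√29931 ≈ 692.02*I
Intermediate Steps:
v(A) = 14 - 7*A (v(A) = -7*(A - 2) = -7*(-2 + A) = 14 - 7*A)
√(-478546 + v(52)) = √(-478546 + (14 - 7*52)) = √(-478546 + (14 - 364)) = √(-478546 - 350) = √(-478896) = 4*I*√29931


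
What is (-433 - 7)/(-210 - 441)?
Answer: 440/651 ≈ 0.67588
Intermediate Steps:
(-433 - 7)/(-210 - 441) = -440/(-651) = -440*(-1/651) = 440/651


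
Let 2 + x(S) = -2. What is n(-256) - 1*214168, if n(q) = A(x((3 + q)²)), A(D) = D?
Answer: -214172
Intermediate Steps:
x(S) = -4 (x(S) = -2 - 2 = -4)
n(q) = -4
n(-256) - 1*214168 = -4 - 1*214168 = -4 - 214168 = -214172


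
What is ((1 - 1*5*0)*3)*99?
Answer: 297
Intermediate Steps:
((1 - 1*5*0)*3)*99 = ((1 - 5*0)*3)*99 = ((1 + 0)*3)*99 = (1*3)*99 = 3*99 = 297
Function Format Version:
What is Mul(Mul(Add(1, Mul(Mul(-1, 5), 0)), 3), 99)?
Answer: 297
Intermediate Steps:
Mul(Mul(Add(1, Mul(Mul(-1, 5), 0)), 3), 99) = Mul(Mul(Add(1, Mul(-5, 0)), 3), 99) = Mul(Mul(Add(1, 0), 3), 99) = Mul(Mul(1, 3), 99) = Mul(3, 99) = 297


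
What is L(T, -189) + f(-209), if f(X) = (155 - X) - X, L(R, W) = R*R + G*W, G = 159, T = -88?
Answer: -21734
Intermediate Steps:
L(R, W) = R² + 159*W (L(R, W) = R*R + 159*W = R² + 159*W)
f(X) = 155 - 2*X
L(T, -189) + f(-209) = ((-88)² + 159*(-189)) + (155 - 2*(-209)) = (7744 - 30051) + (155 + 418) = -22307 + 573 = -21734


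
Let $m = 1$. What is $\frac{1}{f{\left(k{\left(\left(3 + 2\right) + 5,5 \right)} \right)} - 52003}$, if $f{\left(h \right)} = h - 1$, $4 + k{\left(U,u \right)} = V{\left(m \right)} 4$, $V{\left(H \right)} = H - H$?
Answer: $- \frac{1}{52008} \approx -1.9228 \cdot 10^{-5}$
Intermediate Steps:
$V{\left(H \right)} = 0$
$k{\left(U,u \right)} = -4$ ($k{\left(U,u \right)} = -4 + 0 \cdot 4 = -4 + 0 = -4$)
$f{\left(h \right)} = -1 + h$ ($f{\left(h \right)} = h - 1 = -1 + h$)
$\frac{1}{f{\left(k{\left(\left(3 + 2\right) + 5,5 \right)} \right)} - 52003} = \frac{1}{\left(-1 - 4\right) - 52003} = \frac{1}{-5 - 52003} = \frac{1}{-52008} = - \frac{1}{52008}$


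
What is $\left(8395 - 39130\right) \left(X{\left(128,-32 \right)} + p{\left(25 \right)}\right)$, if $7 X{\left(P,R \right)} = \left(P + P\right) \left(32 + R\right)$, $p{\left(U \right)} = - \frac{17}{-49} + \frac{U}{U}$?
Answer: $- \frac{2028510}{49} \approx -41398.0$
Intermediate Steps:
$p{\left(U \right)} = \frac{66}{49}$ ($p{\left(U \right)} = \left(-17\right) \left(- \frac{1}{49}\right) + 1 = \frac{17}{49} + 1 = \frac{66}{49}$)
$X{\left(P,R \right)} = \frac{2 P \left(32 + R\right)}{7}$ ($X{\left(P,R \right)} = \frac{\left(P + P\right) \left(32 + R\right)}{7} = \frac{2 P \left(32 + R\right)}{7}$)
$\left(8395 - 39130\right) \left(X{\left(128,-32 \right)} + p{\left(25 \right)}\right) = \left(8395 - 39130\right) \left(\frac{2}{7} \cdot 128 \left(32 - 32\right) + \frac{66}{49}\right) = - 30735 \left(\frac{2}{7} \cdot 128 \cdot 0 + \frac{66}{49}\right) = - 30735 \left(0 + \frac{66}{49}\right) = \left(-30735\right) \frac{66}{49} = - \frac{2028510}{49}$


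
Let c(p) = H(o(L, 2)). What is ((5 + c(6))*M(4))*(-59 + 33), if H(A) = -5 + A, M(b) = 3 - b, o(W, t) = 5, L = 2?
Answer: 130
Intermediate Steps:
c(p) = 0 (c(p) = -5 + 5 = 0)
((5 + c(6))*M(4))*(-59 + 33) = ((5 + 0)*(3 - 1*4))*(-59 + 33) = (5*(3 - 4))*(-26) = (5*(-1))*(-26) = -5*(-26) = 130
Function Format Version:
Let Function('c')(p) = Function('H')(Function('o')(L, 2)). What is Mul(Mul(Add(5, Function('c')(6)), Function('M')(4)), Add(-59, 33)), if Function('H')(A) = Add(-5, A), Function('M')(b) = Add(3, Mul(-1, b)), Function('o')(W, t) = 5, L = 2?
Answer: 130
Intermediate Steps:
Function('c')(p) = 0 (Function('c')(p) = Add(-5, 5) = 0)
Mul(Mul(Add(5, Function('c')(6)), Function('M')(4)), Add(-59, 33)) = Mul(Mul(Add(5, 0), Add(3, Mul(-1, 4))), Add(-59, 33)) = Mul(Mul(5, Add(3, -4)), -26) = Mul(Mul(5, -1), -26) = Mul(-5, -26) = 130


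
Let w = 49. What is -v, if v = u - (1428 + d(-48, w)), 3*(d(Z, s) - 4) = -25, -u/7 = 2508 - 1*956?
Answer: 36863/3 ≈ 12288.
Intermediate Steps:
u = -10864 (u = -7*(2508 - 1*956) = -7*(2508 - 956) = -7*1552 = -10864)
d(Z, s) = -13/3 (d(Z, s) = 4 + (1/3)*(-25) = 4 - 25/3 = -13/3)
v = -36863/3 (v = -10864 - (1428 - 13/3) = -10864 - 1*4271/3 = -10864 - 4271/3 = -36863/3 ≈ -12288.)
-v = -1*(-36863/3) = 36863/3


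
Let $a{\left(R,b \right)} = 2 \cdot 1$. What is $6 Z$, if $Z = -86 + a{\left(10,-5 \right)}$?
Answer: $-504$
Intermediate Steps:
$a{\left(R,b \right)} = 2$
$Z = -84$ ($Z = -86 + 2 = -84$)
$6 Z = 6 \left(-84\right) = -504$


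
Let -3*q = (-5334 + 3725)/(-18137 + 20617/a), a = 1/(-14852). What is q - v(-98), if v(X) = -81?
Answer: 74411900894/918665463 ≈ 81.000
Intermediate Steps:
a = -1/14852 ≈ -6.7331e-5
q = -1609/918665463 (q = -(-5334 + 3725)/(3*(-18137 + 20617/(-1/14852))) = -(-1609)/(3*(-18137 + 20617*(-14852))) = -(-1609)/(3*(-18137 - 306203684)) = -(-1609)/(3*(-306221821)) = -(-1609)*(-1)/(3*306221821) = -1/3*1609/306221821 = -1609/918665463 ≈ -1.7515e-6)
q - v(-98) = -1609/918665463 - 1*(-81) = -1609/918665463 + 81 = 74411900894/918665463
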